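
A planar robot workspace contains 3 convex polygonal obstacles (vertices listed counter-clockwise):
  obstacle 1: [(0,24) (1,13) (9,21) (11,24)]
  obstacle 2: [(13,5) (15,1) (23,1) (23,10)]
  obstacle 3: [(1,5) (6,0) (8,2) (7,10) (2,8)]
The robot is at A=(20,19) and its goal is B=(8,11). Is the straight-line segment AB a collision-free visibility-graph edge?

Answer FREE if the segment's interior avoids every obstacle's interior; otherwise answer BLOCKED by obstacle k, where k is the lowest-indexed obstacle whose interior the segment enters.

FREE

Obstacle 1 [(0,24) (1,13) (9,21) (11,24)]:
  edge (0,24)–(1,13): clear
  edge (1,13)–(9,21): clear
  edge (9,21)–(11,24): clear
  edge (11,24)–(0,24): clear
  midpoint (14,15) outside
  → clear
Obstacle 2 [(13,5) (15,1) (23,1) (23,10)]:
  edge (13,5)–(15,1): clear
  edge (15,1)–(23,1): clear
  edge (23,1)–(23,10): clear
  edge (23,10)–(13,5): clear
  midpoint (14,15) outside
  → clear
Obstacle 3 [(1,5) (6,0) (8,2) (7,10) (2,8)]:
  edge (1,5)–(6,0): clear
  edge (6,0)–(8,2): clear
  edge (8,2)–(7,10): clear
  edge (7,10)–(2,8): clear
  edge (2,8)–(1,5): clear
  midpoint (14,15) outside
  → clear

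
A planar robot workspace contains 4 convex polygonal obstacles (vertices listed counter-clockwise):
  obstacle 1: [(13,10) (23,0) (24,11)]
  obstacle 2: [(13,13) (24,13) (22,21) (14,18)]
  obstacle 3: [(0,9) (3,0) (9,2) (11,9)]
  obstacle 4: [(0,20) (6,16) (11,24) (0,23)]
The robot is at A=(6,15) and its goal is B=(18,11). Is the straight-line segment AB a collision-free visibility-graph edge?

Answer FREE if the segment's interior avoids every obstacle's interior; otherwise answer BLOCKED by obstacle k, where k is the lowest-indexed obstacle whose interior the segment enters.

Obstacle 1 [(13,10) (23,0) (24,11)]:
  edge (13,10)–(23,0): clear
  edge (23,0)–(24,11): clear
  edge (24,11)–(13,10): clear
  midpoint (12,13) outside
  → clear
Obstacle 2 [(13,13) (24,13) (22,21) (14,18)]:
  edge (13,13)–(24,13): clear
  edge (24,13)–(22,21): clear
  edge (22,21)–(14,18): clear
  edge (14,18)–(13,13): clear
  midpoint (12,13) outside
  → clear
Obstacle 3 [(0,9) (3,0) (9,2) (11,9)]:
  edge (0,9)–(3,0): clear
  edge (3,0)–(9,2): clear
  edge (9,2)–(11,9): clear
  edge (11,9)–(0,9): clear
  midpoint (12,13) outside
  → clear
Obstacle 4 [(0,20) (6,16) (11,24) (0,23)]:
  edge (0,20)–(6,16): clear
  edge (6,16)–(11,24): clear
  edge (11,24)–(0,23): clear
  edge (0,23)–(0,20): clear
  midpoint (12,13) outside
  → clear

FREE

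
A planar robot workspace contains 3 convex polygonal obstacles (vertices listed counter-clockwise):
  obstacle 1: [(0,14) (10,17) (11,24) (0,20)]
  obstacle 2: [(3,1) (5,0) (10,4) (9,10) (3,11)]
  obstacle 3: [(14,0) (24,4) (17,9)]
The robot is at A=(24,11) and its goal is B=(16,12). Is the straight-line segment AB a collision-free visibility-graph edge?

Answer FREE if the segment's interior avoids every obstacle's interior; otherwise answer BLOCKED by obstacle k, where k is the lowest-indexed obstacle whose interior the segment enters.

Obstacle 1 [(0,14) (10,17) (11,24) (0,20)]:
  edge (0,14)–(10,17): clear
  edge (10,17)–(11,24): clear
  edge (11,24)–(0,20): clear
  edge (0,20)–(0,14): clear
  midpoint (20,23/2) outside
  → clear
Obstacle 2 [(3,1) (5,0) (10,4) (9,10) (3,11)]:
  edge (3,1)–(5,0): clear
  edge (5,0)–(10,4): clear
  edge (10,4)–(9,10): clear
  edge (9,10)–(3,11): clear
  edge (3,11)–(3,1): clear
  midpoint (20,23/2) outside
  → clear
Obstacle 3 [(14,0) (24,4) (17,9)]:
  edge (14,0)–(24,4): clear
  edge (24,4)–(17,9): clear
  edge (17,9)–(14,0): clear
  midpoint (20,23/2) outside
  → clear

FREE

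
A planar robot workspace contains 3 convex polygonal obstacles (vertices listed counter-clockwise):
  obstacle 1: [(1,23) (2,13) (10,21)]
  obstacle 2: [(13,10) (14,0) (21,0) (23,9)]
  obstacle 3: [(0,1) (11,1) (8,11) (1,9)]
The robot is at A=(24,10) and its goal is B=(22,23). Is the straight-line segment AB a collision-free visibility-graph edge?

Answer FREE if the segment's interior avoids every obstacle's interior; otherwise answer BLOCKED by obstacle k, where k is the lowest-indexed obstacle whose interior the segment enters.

FREE

Obstacle 1 [(1,23) (2,13) (10,21)]:
  edge (1,23)–(2,13): clear
  edge (2,13)–(10,21): clear
  edge (10,21)–(1,23): clear
  midpoint (23,33/2) outside
  → clear
Obstacle 2 [(13,10) (14,0) (21,0) (23,9)]:
  edge (13,10)–(14,0): clear
  edge (14,0)–(21,0): clear
  edge (21,0)–(23,9): clear
  edge (23,9)–(13,10): clear
  midpoint (23,33/2) outside
  → clear
Obstacle 3 [(0,1) (11,1) (8,11) (1,9)]:
  edge (0,1)–(11,1): clear
  edge (11,1)–(8,11): clear
  edge (8,11)–(1,9): clear
  edge (1,9)–(0,1): clear
  midpoint (23,33/2) outside
  → clear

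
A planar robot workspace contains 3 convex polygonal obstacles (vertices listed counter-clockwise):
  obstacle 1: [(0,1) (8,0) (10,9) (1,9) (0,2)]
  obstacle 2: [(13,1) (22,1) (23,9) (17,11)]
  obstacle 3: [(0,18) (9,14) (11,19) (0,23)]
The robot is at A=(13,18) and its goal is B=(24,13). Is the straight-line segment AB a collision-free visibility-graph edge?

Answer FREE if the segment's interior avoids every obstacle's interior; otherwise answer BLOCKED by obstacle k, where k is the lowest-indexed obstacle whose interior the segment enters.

Obstacle 1 [(0,1) (8,0) (10,9) (1,9) (0,2)]:
  edge (0,1)–(8,0): clear
  edge (8,0)–(10,9): clear
  edge (10,9)–(1,9): clear
  edge (1,9)–(0,2): clear
  edge (0,2)–(0,1): clear
  midpoint (37/2,31/2) outside
  → clear
Obstacle 2 [(13,1) (22,1) (23,9) (17,11)]:
  edge (13,1)–(22,1): clear
  edge (22,1)–(23,9): clear
  edge (23,9)–(17,11): clear
  edge (17,11)–(13,1): clear
  midpoint (37/2,31/2) outside
  → clear
Obstacle 3 [(0,18) (9,14) (11,19) (0,23)]:
  edge (0,18)–(9,14): clear
  edge (9,14)–(11,19): clear
  edge (11,19)–(0,23): clear
  edge (0,23)–(0,18): clear
  midpoint (37/2,31/2) outside
  → clear

FREE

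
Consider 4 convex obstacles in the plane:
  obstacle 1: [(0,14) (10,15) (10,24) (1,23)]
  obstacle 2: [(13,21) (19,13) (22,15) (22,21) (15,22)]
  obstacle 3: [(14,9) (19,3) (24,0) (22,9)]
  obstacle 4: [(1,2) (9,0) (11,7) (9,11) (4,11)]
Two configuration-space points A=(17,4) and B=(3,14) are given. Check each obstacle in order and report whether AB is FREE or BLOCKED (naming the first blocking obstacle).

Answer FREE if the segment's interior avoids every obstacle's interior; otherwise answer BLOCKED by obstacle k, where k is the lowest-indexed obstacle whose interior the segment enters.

BLOCKED by obstacle 4

Obstacle 1 [(0,14) (10,15) (10,24) (1,23)]:
  edge (0,14)–(10,15): clear
  edge (10,15)–(10,24): clear
  edge (10,24)–(1,23): clear
  edge (1,23)–(0,14): clear
  midpoint (10,9) outside
  → clear
Obstacle 2 [(13,21) (19,13) (22,15) (22,21) (15,22)]:
  edge (13,21)–(19,13): clear
  edge (19,13)–(22,15): clear
  edge (22,15)–(22,21): clear
  edge (22,21)–(15,22): clear
  edge (15,22)–(13,21): clear
  midpoint (10,9) outside
  → clear
Obstacle 3 [(14,9) (19,3) (24,0) (22,9)]:
  edge (14,9)–(19,3): clear
  edge (19,3)–(24,0): clear
  edge (24,0)–(22,9): clear
  edge (22,9)–(14,9): clear
  midpoint (10,9) outside
  → clear
Obstacle 4 [(1,2) (9,0) (11,7) (9,11) (4,11)]:
  edge (1,2)–(9,0): clear
  edge (9,0)–(11,7): clear
  edge (11,7)–(9,11): crosses AB
  edge (9,11)–(4,11): crosses AB
  edge (4,11)–(1,2): clear
  → BLOCKED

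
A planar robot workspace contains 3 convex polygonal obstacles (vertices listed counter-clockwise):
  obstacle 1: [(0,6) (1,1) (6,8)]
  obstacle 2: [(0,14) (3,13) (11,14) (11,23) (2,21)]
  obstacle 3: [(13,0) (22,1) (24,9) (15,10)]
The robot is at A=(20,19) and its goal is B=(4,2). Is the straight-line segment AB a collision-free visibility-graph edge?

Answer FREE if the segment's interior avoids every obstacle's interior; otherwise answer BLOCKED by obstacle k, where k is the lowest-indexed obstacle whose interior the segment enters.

FREE

Obstacle 1 [(0,6) (1,1) (6,8)]:
  edge (0,6)–(1,1): clear
  edge (1,1)–(6,8): clear
  edge (6,8)–(0,6): clear
  midpoint (12,21/2) outside
  → clear
Obstacle 2 [(0,14) (3,13) (11,14) (11,23) (2,21)]:
  edge (0,14)–(3,13): clear
  edge (3,13)–(11,14): clear
  edge (11,14)–(11,23): clear
  edge (11,23)–(2,21): clear
  edge (2,21)–(0,14): clear
  midpoint (12,21/2) outside
  → clear
Obstacle 3 [(13,0) (22,1) (24,9) (15,10)]:
  edge (13,0)–(22,1): clear
  edge (22,1)–(24,9): clear
  edge (24,9)–(15,10): clear
  edge (15,10)–(13,0): clear
  midpoint (12,21/2) outside
  → clear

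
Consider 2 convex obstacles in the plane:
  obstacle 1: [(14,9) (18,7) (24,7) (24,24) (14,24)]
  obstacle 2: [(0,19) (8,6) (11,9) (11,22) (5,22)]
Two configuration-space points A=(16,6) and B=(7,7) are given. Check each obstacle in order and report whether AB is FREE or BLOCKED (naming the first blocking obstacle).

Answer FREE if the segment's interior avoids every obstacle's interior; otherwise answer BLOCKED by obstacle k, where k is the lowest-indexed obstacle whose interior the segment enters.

BLOCKED by obstacle 2

Obstacle 1 [(14,9) (18,7) (24,7) (24,24) (14,24)]:
  edge (14,9)–(18,7): clear
  edge (18,7)–(24,7): clear
  edge (24,7)–(24,24): clear
  edge (24,24)–(14,24): clear
  edge (14,24)–(14,9): clear
  midpoint (23/2,13/2) outside
  → clear
Obstacle 2 [(0,19) (8,6) (11,9) (11,22) (5,22)]:
  edge (0,19)–(8,6): crosses AB
  edge (8,6)–(11,9): crosses AB
  edge (11,9)–(11,22): clear
  edge (11,22)–(5,22): clear
  edge (5,22)–(0,19): clear
  → BLOCKED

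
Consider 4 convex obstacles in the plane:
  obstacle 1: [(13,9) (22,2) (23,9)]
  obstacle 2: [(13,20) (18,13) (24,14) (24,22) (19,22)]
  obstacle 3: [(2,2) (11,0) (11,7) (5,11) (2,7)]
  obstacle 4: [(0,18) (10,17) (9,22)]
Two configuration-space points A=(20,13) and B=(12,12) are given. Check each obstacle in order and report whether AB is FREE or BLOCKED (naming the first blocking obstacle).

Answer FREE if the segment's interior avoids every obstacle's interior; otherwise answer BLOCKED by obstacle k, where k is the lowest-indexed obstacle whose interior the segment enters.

FREE

Obstacle 1 [(13,9) (22,2) (23,9)]:
  edge (13,9)–(22,2): clear
  edge (22,2)–(23,9): clear
  edge (23,9)–(13,9): clear
  midpoint (16,25/2) outside
  → clear
Obstacle 2 [(13,20) (18,13) (24,14) (24,22) (19,22)]:
  edge (13,20)–(18,13): clear
  edge (18,13)–(24,14): clear
  edge (24,14)–(24,22): clear
  edge (24,22)–(19,22): clear
  edge (19,22)–(13,20): clear
  midpoint (16,25/2) outside
  → clear
Obstacle 3 [(2,2) (11,0) (11,7) (5,11) (2,7)]:
  edge (2,2)–(11,0): clear
  edge (11,0)–(11,7): clear
  edge (11,7)–(5,11): clear
  edge (5,11)–(2,7): clear
  edge (2,7)–(2,2): clear
  midpoint (16,25/2) outside
  → clear
Obstacle 4 [(0,18) (10,17) (9,22)]:
  edge (0,18)–(10,17): clear
  edge (10,17)–(9,22): clear
  edge (9,22)–(0,18): clear
  midpoint (16,25/2) outside
  → clear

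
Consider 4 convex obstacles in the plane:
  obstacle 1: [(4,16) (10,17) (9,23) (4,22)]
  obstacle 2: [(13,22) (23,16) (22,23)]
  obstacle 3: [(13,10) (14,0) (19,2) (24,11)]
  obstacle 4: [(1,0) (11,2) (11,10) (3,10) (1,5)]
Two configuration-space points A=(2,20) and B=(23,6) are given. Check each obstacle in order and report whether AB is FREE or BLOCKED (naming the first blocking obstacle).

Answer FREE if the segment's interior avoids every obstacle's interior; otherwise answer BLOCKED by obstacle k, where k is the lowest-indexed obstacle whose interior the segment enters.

BLOCKED by obstacle 1

Obstacle 1 [(4,16) (10,17) (9,23) (4,22)]:
  edge (4,16)–(10,17): crosses AB
  edge (10,17)–(9,23): clear
  edge (9,23)–(4,22): clear
  edge (4,22)–(4,16): crosses AB
  → BLOCKED
Obstacle 2 [(13,22) (23,16) (22,23)]:
  edge (13,22)–(23,16): clear
  edge (23,16)–(22,23): clear
  edge (22,23)–(13,22): clear
  midpoint (25/2,13) outside
  → clear
Obstacle 3 [(13,10) (14,0) (19,2) (24,11)]:
  edge (13,10)–(14,0): clear
  edge (14,0)–(19,2): clear
  edge (19,2)–(24,11): crosses AB
  edge (24,11)–(13,10): crosses AB
  → BLOCKED
Obstacle 4 [(1,0) (11,2) (11,10) (3,10) (1,5)]:
  edge (1,0)–(11,2): clear
  edge (11,2)–(11,10): clear
  edge (11,10)–(3,10): clear
  edge (3,10)–(1,5): clear
  edge (1,5)–(1,0): clear
  midpoint (25/2,13) outside
  → clear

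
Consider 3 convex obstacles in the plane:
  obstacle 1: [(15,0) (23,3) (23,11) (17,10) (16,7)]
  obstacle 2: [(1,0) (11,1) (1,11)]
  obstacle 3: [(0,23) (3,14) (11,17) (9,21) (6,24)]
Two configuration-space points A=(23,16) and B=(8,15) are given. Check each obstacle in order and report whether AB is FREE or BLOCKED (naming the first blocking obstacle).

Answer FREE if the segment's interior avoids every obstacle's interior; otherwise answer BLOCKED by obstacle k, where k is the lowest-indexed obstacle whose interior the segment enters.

FREE

Obstacle 1 [(15,0) (23,3) (23,11) (17,10) (16,7)]:
  edge (15,0)–(23,3): clear
  edge (23,3)–(23,11): clear
  edge (23,11)–(17,10): clear
  edge (17,10)–(16,7): clear
  edge (16,7)–(15,0): clear
  midpoint (31/2,31/2) outside
  → clear
Obstacle 2 [(1,0) (11,1) (1,11)]:
  edge (1,0)–(11,1): clear
  edge (11,1)–(1,11): clear
  edge (1,11)–(1,0): clear
  midpoint (31/2,31/2) outside
  → clear
Obstacle 3 [(0,23) (3,14) (11,17) (9,21) (6,24)]:
  edge (0,23)–(3,14): clear
  edge (3,14)–(11,17): clear
  edge (11,17)–(9,21): clear
  edge (9,21)–(6,24): clear
  edge (6,24)–(0,23): clear
  midpoint (31/2,31/2) outside
  → clear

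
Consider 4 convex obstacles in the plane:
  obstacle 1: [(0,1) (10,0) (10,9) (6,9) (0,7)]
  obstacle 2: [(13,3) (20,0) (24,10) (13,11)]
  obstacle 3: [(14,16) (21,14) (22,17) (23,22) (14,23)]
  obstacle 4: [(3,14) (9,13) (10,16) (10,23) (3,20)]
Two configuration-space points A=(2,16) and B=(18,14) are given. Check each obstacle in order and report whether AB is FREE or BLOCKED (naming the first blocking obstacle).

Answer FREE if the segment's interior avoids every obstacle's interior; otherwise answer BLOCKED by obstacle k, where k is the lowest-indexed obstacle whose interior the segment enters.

BLOCKED by obstacle 4

Obstacle 1 [(0,1) (10,0) (10,9) (6,9) (0,7)]:
  edge (0,1)–(10,0): clear
  edge (10,0)–(10,9): clear
  edge (10,9)–(6,9): clear
  edge (6,9)–(0,7): clear
  edge (0,7)–(0,1): clear
  midpoint (10,15) outside
  → clear
Obstacle 2 [(13,3) (20,0) (24,10) (13,11)]:
  edge (13,3)–(20,0): clear
  edge (20,0)–(24,10): clear
  edge (24,10)–(13,11): clear
  edge (13,11)–(13,3): clear
  midpoint (10,15) outside
  → clear
Obstacle 3 [(14,16) (21,14) (22,17) (23,22) (14,23)]:
  edge (14,16)–(21,14): clear
  edge (21,14)–(22,17): clear
  edge (22,17)–(23,22): clear
  edge (23,22)–(14,23): clear
  edge (14,23)–(14,16): clear
  midpoint (10,15) outside
  → clear
Obstacle 4 [(3,14) (9,13) (10,16) (10,23) (3,20)]:
  edge (3,14)–(9,13): clear
  edge (9,13)–(10,16): crosses AB
  edge (10,16)–(10,23): clear
  edge (10,23)–(3,20): clear
  edge (3,20)–(3,14): crosses AB
  → BLOCKED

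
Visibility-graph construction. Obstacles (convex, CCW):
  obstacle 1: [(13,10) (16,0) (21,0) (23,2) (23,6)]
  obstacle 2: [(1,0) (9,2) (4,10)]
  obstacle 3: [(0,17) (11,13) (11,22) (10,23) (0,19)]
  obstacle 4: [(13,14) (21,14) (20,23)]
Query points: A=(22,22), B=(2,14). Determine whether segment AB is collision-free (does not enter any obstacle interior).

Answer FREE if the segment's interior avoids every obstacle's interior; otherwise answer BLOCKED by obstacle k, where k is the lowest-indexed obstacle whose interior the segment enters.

Obstacle 1 [(13,10) (16,0) (21,0) (23,2) (23,6)]:
  edge (13,10)–(16,0): clear
  edge (16,0)–(21,0): clear
  edge (21,0)–(23,2): clear
  edge (23,2)–(23,6): clear
  edge (23,6)–(13,10): clear
  midpoint (12,18) outside
  → clear
Obstacle 2 [(1,0) (9,2) (4,10)]:
  edge (1,0)–(9,2): clear
  edge (9,2)–(4,10): clear
  edge (4,10)–(1,0): clear
  midpoint (12,18) outside
  → clear
Obstacle 3 [(0,17) (11,13) (11,22) (10,23) (0,19)]:
  edge (0,17)–(11,13): crosses AB
  edge (11,13)–(11,22): crosses AB
  edge (11,22)–(10,23): clear
  edge (10,23)–(0,19): clear
  edge (0,19)–(0,17): clear
  → BLOCKED
Obstacle 4 [(13,14) (21,14) (20,23)]:
  edge (13,14)–(21,14): clear
  edge (21,14)–(20,23): crosses AB
  edge (20,23)–(13,14): crosses AB
  → BLOCKED

BLOCKED by obstacle 3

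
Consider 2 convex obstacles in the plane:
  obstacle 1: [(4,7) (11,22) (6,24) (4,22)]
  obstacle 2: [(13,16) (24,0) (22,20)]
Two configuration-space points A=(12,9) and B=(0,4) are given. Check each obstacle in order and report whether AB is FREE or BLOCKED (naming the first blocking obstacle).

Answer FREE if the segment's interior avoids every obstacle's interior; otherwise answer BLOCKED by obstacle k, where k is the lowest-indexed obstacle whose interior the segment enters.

Obstacle 1 [(4,7) (11,22) (6,24) (4,22)]:
  edge (4,7)–(11,22): clear
  edge (11,22)–(6,24): clear
  edge (6,24)–(4,22): clear
  edge (4,22)–(4,7): clear
  midpoint (6,13/2) outside
  → clear
Obstacle 2 [(13,16) (24,0) (22,20)]:
  edge (13,16)–(24,0): clear
  edge (24,0)–(22,20): clear
  edge (22,20)–(13,16): clear
  midpoint (6,13/2) outside
  → clear

FREE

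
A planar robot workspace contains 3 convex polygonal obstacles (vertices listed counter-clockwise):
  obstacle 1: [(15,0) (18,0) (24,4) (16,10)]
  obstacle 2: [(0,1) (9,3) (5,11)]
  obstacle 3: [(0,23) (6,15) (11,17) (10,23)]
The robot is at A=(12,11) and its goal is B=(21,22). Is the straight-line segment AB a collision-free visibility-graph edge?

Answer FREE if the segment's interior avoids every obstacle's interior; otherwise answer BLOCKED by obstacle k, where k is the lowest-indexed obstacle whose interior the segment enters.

FREE

Obstacle 1 [(15,0) (18,0) (24,4) (16,10)]:
  edge (15,0)–(18,0): clear
  edge (18,0)–(24,4): clear
  edge (24,4)–(16,10): clear
  edge (16,10)–(15,0): clear
  midpoint (33/2,33/2) outside
  → clear
Obstacle 2 [(0,1) (9,3) (5,11)]:
  edge (0,1)–(9,3): clear
  edge (9,3)–(5,11): clear
  edge (5,11)–(0,1): clear
  midpoint (33/2,33/2) outside
  → clear
Obstacle 3 [(0,23) (6,15) (11,17) (10,23)]:
  edge (0,23)–(6,15): clear
  edge (6,15)–(11,17): clear
  edge (11,17)–(10,23): clear
  edge (10,23)–(0,23): clear
  midpoint (33/2,33/2) outside
  → clear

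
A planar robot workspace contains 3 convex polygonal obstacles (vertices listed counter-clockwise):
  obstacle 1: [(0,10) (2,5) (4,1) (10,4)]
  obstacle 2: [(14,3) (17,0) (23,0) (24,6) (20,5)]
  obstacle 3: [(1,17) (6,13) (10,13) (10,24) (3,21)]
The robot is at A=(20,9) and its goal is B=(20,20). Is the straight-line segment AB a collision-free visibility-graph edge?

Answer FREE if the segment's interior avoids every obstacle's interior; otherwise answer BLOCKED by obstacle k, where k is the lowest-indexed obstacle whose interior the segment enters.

FREE

Obstacle 1 [(0,10) (2,5) (4,1) (10,4)]:
  edge (0,10)–(2,5): clear
  edge (2,5)–(4,1): clear
  edge (4,1)–(10,4): clear
  edge (10,4)–(0,10): clear
  midpoint (20,29/2) outside
  → clear
Obstacle 2 [(14,3) (17,0) (23,0) (24,6) (20,5)]:
  edge (14,3)–(17,0): clear
  edge (17,0)–(23,0): clear
  edge (23,0)–(24,6): clear
  edge (24,6)–(20,5): clear
  edge (20,5)–(14,3): clear
  midpoint (20,29/2) outside
  → clear
Obstacle 3 [(1,17) (6,13) (10,13) (10,24) (3,21)]:
  edge (1,17)–(6,13): clear
  edge (6,13)–(10,13): clear
  edge (10,13)–(10,24): clear
  edge (10,24)–(3,21): clear
  edge (3,21)–(1,17): clear
  midpoint (20,29/2) outside
  → clear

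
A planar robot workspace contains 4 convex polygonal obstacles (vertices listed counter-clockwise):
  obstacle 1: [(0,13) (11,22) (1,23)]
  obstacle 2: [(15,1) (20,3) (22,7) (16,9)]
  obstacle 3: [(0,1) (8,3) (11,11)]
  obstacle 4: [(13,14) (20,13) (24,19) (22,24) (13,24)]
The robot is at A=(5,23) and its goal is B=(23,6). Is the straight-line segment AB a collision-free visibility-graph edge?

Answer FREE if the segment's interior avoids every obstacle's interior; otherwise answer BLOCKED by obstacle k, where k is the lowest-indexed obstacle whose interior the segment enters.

BLOCKED by obstacle 1

Obstacle 1 [(0,13) (11,22) (1,23)]:
  edge (0,13)–(11,22): crosses AB
  edge (11,22)–(1,23): crosses AB
  edge (1,23)–(0,13): clear
  → BLOCKED
Obstacle 2 [(15,1) (20,3) (22,7) (16,9)]:
  edge (15,1)–(20,3): clear
  edge (20,3)–(22,7): crosses AB
  edge (22,7)–(16,9): crosses AB
  edge (16,9)–(15,1): clear
  → BLOCKED
Obstacle 3 [(0,1) (8,3) (11,11)]:
  edge (0,1)–(8,3): clear
  edge (8,3)–(11,11): clear
  edge (11,11)–(0,1): clear
  midpoint (14,29/2) outside
  → clear
Obstacle 4 [(13,14) (20,13) (24,19) (22,24) (13,24)]:
  edge (13,14)–(20,13): crosses AB
  edge (20,13)–(24,19): clear
  edge (24,19)–(22,24): clear
  edge (22,24)–(13,24): clear
  edge (13,24)–(13,14): crosses AB
  → BLOCKED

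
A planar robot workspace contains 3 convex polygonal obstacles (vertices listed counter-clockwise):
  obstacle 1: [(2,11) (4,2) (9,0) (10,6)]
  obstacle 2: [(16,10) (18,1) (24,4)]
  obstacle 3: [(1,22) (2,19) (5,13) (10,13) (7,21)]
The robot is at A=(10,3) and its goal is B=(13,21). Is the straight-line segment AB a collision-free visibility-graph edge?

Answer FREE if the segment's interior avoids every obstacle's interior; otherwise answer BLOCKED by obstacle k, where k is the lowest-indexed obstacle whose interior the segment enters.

Obstacle 1 [(2,11) (4,2) (9,0) (10,6)]:
  edge (2,11)–(4,2): clear
  edge (4,2)–(9,0): clear
  edge (9,0)–(10,6): clear
  edge (10,6)–(2,11): clear
  midpoint (23/2,12) outside
  → clear
Obstacle 2 [(16,10) (18,1) (24,4)]:
  edge (16,10)–(18,1): clear
  edge (18,1)–(24,4): clear
  edge (24,4)–(16,10): clear
  midpoint (23/2,12) outside
  → clear
Obstacle 3 [(1,22) (2,19) (5,13) (10,13) (7,21)]:
  edge (1,22)–(2,19): clear
  edge (2,19)–(5,13): clear
  edge (5,13)–(10,13): clear
  edge (10,13)–(7,21): clear
  edge (7,21)–(1,22): clear
  midpoint (23/2,12) outside
  → clear

FREE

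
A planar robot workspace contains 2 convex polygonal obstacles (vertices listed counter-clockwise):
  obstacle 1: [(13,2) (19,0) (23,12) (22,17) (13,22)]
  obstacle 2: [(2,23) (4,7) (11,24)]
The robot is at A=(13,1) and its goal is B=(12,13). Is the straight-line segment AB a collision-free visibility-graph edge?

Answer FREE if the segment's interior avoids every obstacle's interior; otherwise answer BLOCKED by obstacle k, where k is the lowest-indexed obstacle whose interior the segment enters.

Obstacle 1 [(13,2) (19,0) (23,12) (22,17) (13,22)]:
  edge (13,2)–(19,0): clear
  edge (19,0)–(23,12): clear
  edge (23,12)–(22,17): clear
  edge (22,17)–(13,22): clear
  edge (13,22)–(13,2): clear
  midpoint (25/2,7) outside
  → clear
Obstacle 2 [(2,23) (4,7) (11,24)]:
  edge (2,23)–(4,7): clear
  edge (4,7)–(11,24): clear
  edge (11,24)–(2,23): clear
  midpoint (25/2,7) outside
  → clear

FREE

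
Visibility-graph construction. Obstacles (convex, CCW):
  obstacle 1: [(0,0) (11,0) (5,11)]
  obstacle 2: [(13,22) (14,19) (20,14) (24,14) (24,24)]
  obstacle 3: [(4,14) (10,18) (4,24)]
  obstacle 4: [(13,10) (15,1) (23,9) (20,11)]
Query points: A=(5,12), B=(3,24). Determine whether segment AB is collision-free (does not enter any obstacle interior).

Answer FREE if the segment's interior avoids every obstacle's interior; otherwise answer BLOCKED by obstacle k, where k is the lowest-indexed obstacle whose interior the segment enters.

BLOCKED by obstacle 3

Obstacle 1 [(0,0) (11,0) (5,11)]:
  edge (0,0)–(11,0): clear
  edge (11,0)–(5,11): clear
  edge (5,11)–(0,0): clear
  midpoint (4,18) outside
  → clear
Obstacle 2 [(13,22) (14,19) (20,14) (24,14) (24,24)]:
  edge (13,22)–(14,19): clear
  edge (14,19)–(20,14): clear
  edge (20,14)–(24,14): clear
  edge (24,14)–(24,24): clear
  edge (24,24)–(13,22): clear
  midpoint (4,18) outside
  → clear
Obstacle 3 [(4,14) (10,18) (4,24)]:
  edge (4,14)–(10,18): crosses AB
  edge (10,18)–(4,24): clear
  edge (4,24)–(4,14): crosses AB
  → BLOCKED
Obstacle 4 [(13,10) (15,1) (23,9) (20,11)]:
  edge (13,10)–(15,1): clear
  edge (15,1)–(23,9): clear
  edge (23,9)–(20,11): clear
  edge (20,11)–(13,10): clear
  midpoint (4,18) outside
  → clear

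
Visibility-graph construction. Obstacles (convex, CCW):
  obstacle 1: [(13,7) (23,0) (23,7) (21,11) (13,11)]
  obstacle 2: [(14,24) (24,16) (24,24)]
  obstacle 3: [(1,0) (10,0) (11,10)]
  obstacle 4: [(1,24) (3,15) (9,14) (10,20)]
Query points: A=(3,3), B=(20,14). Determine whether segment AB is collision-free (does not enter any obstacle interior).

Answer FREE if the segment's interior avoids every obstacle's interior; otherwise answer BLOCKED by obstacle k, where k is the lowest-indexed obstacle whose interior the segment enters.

BLOCKED by obstacle 1

Obstacle 1 [(13,7) (23,0) (23,7) (21,11) (13,11)]:
  edge (13,7)–(23,0): clear
  edge (23,0)–(23,7): clear
  edge (23,7)–(21,11): clear
  edge (21,11)–(13,11): crosses AB
  edge (13,11)–(13,7): crosses AB
  → BLOCKED
Obstacle 2 [(14,24) (24,16) (24,24)]:
  edge (14,24)–(24,16): clear
  edge (24,16)–(24,24): clear
  edge (24,24)–(14,24): clear
  midpoint (23/2,17/2) outside
  → clear
Obstacle 3 [(1,0) (10,0) (11,10)]:
  edge (1,0)–(10,0): clear
  edge (10,0)–(11,10): crosses AB
  edge (11,10)–(1,0): crosses AB
  → BLOCKED
Obstacle 4 [(1,24) (3,15) (9,14) (10,20)]:
  edge (1,24)–(3,15): clear
  edge (3,15)–(9,14): clear
  edge (9,14)–(10,20): clear
  edge (10,20)–(1,24): clear
  midpoint (23/2,17/2) outside
  → clear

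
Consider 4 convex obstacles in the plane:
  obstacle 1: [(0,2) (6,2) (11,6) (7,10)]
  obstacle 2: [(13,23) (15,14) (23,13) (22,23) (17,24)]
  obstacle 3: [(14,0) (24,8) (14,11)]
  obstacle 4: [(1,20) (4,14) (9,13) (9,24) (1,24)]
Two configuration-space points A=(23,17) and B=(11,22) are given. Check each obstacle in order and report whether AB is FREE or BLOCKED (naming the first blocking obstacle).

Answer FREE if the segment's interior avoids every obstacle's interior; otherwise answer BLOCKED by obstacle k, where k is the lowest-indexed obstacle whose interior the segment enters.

Obstacle 1 [(0,2) (6,2) (11,6) (7,10)]:
  edge (0,2)–(6,2): clear
  edge (6,2)–(11,6): clear
  edge (11,6)–(7,10): clear
  edge (7,10)–(0,2): clear
  midpoint (17,39/2) outside
  → clear
Obstacle 2 [(13,23) (15,14) (23,13) (22,23) (17,24)]:
  edge (13,23)–(15,14): crosses AB
  edge (15,14)–(23,13): clear
  edge (23,13)–(22,23): crosses AB
  edge (22,23)–(17,24): clear
  edge (17,24)–(13,23): clear
  → BLOCKED
Obstacle 3 [(14,0) (24,8) (14,11)]:
  edge (14,0)–(24,8): clear
  edge (24,8)–(14,11): clear
  edge (14,11)–(14,0): clear
  midpoint (17,39/2) outside
  → clear
Obstacle 4 [(1,20) (4,14) (9,13) (9,24) (1,24)]:
  edge (1,20)–(4,14): clear
  edge (4,14)–(9,13): clear
  edge (9,13)–(9,24): clear
  edge (9,24)–(1,24): clear
  edge (1,24)–(1,20): clear
  midpoint (17,39/2) outside
  → clear

BLOCKED by obstacle 2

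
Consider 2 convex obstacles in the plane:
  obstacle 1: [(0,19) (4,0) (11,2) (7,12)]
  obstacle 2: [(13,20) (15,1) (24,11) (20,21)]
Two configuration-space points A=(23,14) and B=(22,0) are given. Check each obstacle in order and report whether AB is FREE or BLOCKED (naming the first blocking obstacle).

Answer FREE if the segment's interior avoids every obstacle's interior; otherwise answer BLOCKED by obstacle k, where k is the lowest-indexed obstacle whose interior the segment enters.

Obstacle 1 [(0,19) (4,0) (11,2) (7,12)]:
  edge (0,19)–(4,0): clear
  edge (4,0)–(11,2): clear
  edge (11,2)–(7,12): clear
  edge (7,12)–(0,19): clear
  midpoint (45/2,7) outside
  → clear
Obstacle 2 [(13,20) (15,1) (24,11) (20,21)]:
  edge (13,20)–(15,1): clear
  edge (15,1)–(24,11): crosses AB
  edge (24,11)–(20,21): crosses AB
  edge (20,21)–(13,20): clear
  → BLOCKED

BLOCKED by obstacle 2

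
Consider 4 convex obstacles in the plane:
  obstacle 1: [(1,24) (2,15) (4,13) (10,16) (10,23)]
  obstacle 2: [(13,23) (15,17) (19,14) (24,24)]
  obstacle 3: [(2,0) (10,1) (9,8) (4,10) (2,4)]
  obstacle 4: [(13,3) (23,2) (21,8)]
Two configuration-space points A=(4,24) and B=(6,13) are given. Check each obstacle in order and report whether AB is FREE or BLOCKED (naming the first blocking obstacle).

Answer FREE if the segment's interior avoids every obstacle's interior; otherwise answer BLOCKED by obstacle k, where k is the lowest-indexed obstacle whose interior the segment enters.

Obstacle 1 [(1,24) (2,15) (4,13) (10,16) (10,23)]:
  edge (1,24)–(2,15): clear
  edge (2,15)–(4,13): clear
  edge (4,13)–(10,16): crosses AB
  edge (10,16)–(10,23): clear
  edge (10,23)–(1,24): crosses AB
  → BLOCKED
Obstacle 2 [(13,23) (15,17) (19,14) (24,24)]:
  edge (13,23)–(15,17): clear
  edge (15,17)–(19,14): clear
  edge (19,14)–(24,24): clear
  edge (24,24)–(13,23): clear
  midpoint (5,37/2) outside
  → clear
Obstacle 3 [(2,0) (10,1) (9,8) (4,10) (2,4)]:
  edge (2,0)–(10,1): clear
  edge (10,1)–(9,8): clear
  edge (9,8)–(4,10): clear
  edge (4,10)–(2,4): clear
  edge (2,4)–(2,0): clear
  midpoint (5,37/2) outside
  → clear
Obstacle 4 [(13,3) (23,2) (21,8)]:
  edge (13,3)–(23,2): clear
  edge (23,2)–(21,8): clear
  edge (21,8)–(13,3): clear
  midpoint (5,37/2) outside
  → clear

BLOCKED by obstacle 1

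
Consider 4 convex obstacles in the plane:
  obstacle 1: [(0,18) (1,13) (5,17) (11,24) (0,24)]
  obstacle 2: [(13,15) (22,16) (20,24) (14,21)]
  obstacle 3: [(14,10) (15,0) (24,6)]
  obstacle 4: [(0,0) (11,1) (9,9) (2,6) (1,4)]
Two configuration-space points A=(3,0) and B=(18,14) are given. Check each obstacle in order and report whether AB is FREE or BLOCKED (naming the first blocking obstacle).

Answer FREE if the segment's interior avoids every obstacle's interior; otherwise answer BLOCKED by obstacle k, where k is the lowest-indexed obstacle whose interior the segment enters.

BLOCKED by obstacle 4

Obstacle 1 [(0,18) (1,13) (5,17) (11,24) (0,24)]:
  edge (0,18)–(1,13): clear
  edge (1,13)–(5,17): clear
  edge (5,17)–(11,24): clear
  edge (11,24)–(0,24): clear
  edge (0,24)–(0,18): clear
  midpoint (21/2,7) outside
  → clear
Obstacle 2 [(13,15) (22,16) (20,24) (14,21)]:
  edge (13,15)–(22,16): clear
  edge (22,16)–(20,24): clear
  edge (20,24)–(14,21): clear
  edge (14,21)–(13,15): clear
  midpoint (21/2,7) outside
  → clear
Obstacle 3 [(14,10) (15,0) (24,6)]:
  edge (14,10)–(15,0): clear
  edge (15,0)–(24,6): clear
  edge (24,6)–(14,10): clear
  midpoint (21/2,7) outside
  → clear
Obstacle 4 [(0,0) (11,1) (9,9) (2,6) (1,4)]:
  edge (0,0)–(11,1): crosses AB
  edge (11,1)–(9,9): crosses AB
  edge (9,9)–(2,6): clear
  edge (2,6)–(1,4): clear
  edge (1,4)–(0,0): clear
  → BLOCKED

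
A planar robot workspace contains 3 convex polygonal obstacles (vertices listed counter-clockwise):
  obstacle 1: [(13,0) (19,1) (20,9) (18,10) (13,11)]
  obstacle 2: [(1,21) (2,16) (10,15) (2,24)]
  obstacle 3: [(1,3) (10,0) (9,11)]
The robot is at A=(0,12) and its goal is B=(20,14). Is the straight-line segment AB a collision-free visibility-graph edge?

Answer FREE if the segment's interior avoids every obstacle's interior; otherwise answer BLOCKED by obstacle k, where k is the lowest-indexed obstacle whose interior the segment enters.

FREE

Obstacle 1 [(13,0) (19,1) (20,9) (18,10) (13,11)]:
  edge (13,0)–(19,1): clear
  edge (19,1)–(20,9): clear
  edge (20,9)–(18,10): clear
  edge (18,10)–(13,11): clear
  edge (13,11)–(13,0): clear
  midpoint (10,13) outside
  → clear
Obstacle 2 [(1,21) (2,16) (10,15) (2,24)]:
  edge (1,21)–(2,16): clear
  edge (2,16)–(10,15): clear
  edge (10,15)–(2,24): clear
  edge (2,24)–(1,21): clear
  midpoint (10,13) outside
  → clear
Obstacle 3 [(1,3) (10,0) (9,11)]:
  edge (1,3)–(10,0): clear
  edge (10,0)–(9,11): clear
  edge (9,11)–(1,3): clear
  midpoint (10,13) outside
  → clear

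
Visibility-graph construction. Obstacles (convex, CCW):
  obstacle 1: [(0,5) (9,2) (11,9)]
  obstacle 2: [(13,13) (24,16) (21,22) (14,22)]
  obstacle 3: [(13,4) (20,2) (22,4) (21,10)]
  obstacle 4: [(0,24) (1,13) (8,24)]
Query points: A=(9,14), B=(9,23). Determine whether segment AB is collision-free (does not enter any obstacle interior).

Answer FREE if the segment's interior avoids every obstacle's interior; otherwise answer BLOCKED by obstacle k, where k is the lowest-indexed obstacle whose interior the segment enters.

FREE

Obstacle 1 [(0,5) (9,2) (11,9)]:
  edge (0,5)–(9,2): clear
  edge (9,2)–(11,9): clear
  edge (11,9)–(0,5): clear
  midpoint (9,37/2) outside
  → clear
Obstacle 2 [(13,13) (24,16) (21,22) (14,22)]:
  edge (13,13)–(24,16): clear
  edge (24,16)–(21,22): clear
  edge (21,22)–(14,22): clear
  edge (14,22)–(13,13): clear
  midpoint (9,37/2) outside
  → clear
Obstacle 3 [(13,4) (20,2) (22,4) (21,10)]:
  edge (13,4)–(20,2): clear
  edge (20,2)–(22,4): clear
  edge (22,4)–(21,10): clear
  edge (21,10)–(13,4): clear
  midpoint (9,37/2) outside
  → clear
Obstacle 4 [(0,24) (1,13) (8,24)]:
  edge (0,24)–(1,13): clear
  edge (1,13)–(8,24): clear
  edge (8,24)–(0,24): clear
  midpoint (9,37/2) outside
  → clear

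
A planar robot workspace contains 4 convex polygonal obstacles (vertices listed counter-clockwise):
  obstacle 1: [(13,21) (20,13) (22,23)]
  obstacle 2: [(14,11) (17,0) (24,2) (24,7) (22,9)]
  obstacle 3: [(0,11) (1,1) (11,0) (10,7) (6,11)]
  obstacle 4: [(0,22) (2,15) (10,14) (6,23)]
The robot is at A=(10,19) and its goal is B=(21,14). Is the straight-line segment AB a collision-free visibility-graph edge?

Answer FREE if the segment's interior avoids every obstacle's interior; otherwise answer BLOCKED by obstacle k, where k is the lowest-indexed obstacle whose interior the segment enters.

Obstacle 1 [(13,21) (20,13) (22,23)]:
  edge (13,21)–(20,13): crosses AB
  edge (20,13)–(22,23): crosses AB
  edge (22,23)–(13,21): clear
  → BLOCKED
Obstacle 2 [(14,11) (17,0) (24,2) (24,7) (22,9)]:
  edge (14,11)–(17,0): clear
  edge (17,0)–(24,2): clear
  edge (24,2)–(24,7): clear
  edge (24,7)–(22,9): clear
  edge (22,9)–(14,11): clear
  midpoint (31/2,33/2) outside
  → clear
Obstacle 3 [(0,11) (1,1) (11,0) (10,7) (6,11)]:
  edge (0,11)–(1,1): clear
  edge (1,1)–(11,0): clear
  edge (11,0)–(10,7): clear
  edge (10,7)–(6,11): clear
  edge (6,11)–(0,11): clear
  midpoint (31/2,33/2) outside
  → clear
Obstacle 4 [(0,22) (2,15) (10,14) (6,23)]:
  edge (0,22)–(2,15): clear
  edge (2,15)–(10,14): clear
  edge (10,14)–(6,23): clear
  edge (6,23)–(0,22): clear
  midpoint (31/2,33/2) outside
  → clear

BLOCKED by obstacle 1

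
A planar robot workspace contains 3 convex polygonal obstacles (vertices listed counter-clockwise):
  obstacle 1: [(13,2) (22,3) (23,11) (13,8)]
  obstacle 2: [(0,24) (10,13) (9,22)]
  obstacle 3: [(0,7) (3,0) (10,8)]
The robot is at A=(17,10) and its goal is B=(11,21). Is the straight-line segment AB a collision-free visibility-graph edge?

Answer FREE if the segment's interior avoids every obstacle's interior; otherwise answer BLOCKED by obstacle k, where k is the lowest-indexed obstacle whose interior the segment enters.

Obstacle 1 [(13,2) (22,3) (23,11) (13,8)]:
  edge (13,2)–(22,3): clear
  edge (22,3)–(23,11): clear
  edge (23,11)–(13,8): clear
  edge (13,8)–(13,2): clear
  midpoint (14,31/2) outside
  → clear
Obstacle 2 [(0,24) (10,13) (9,22)]:
  edge (0,24)–(10,13): clear
  edge (10,13)–(9,22): clear
  edge (9,22)–(0,24): clear
  midpoint (14,31/2) outside
  → clear
Obstacle 3 [(0,7) (3,0) (10,8)]:
  edge (0,7)–(3,0): clear
  edge (3,0)–(10,8): clear
  edge (10,8)–(0,7): clear
  midpoint (14,31/2) outside
  → clear

FREE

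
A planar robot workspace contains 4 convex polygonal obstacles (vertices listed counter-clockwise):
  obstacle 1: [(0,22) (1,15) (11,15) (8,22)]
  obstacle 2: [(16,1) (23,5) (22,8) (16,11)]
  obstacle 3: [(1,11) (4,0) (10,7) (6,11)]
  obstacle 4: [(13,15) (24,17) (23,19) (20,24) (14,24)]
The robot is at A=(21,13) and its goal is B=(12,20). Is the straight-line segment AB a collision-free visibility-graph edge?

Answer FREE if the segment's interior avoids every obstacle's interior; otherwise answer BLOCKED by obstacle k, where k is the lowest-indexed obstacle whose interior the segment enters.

BLOCKED by obstacle 4

Obstacle 1 [(0,22) (1,15) (11,15) (8,22)]:
  edge (0,22)–(1,15): clear
  edge (1,15)–(11,15): clear
  edge (11,15)–(8,22): clear
  edge (8,22)–(0,22): clear
  midpoint (33/2,33/2) outside
  → clear
Obstacle 2 [(16,1) (23,5) (22,8) (16,11)]:
  edge (16,1)–(23,5): clear
  edge (23,5)–(22,8): clear
  edge (22,8)–(16,11): clear
  edge (16,11)–(16,1): clear
  midpoint (33/2,33/2) outside
  → clear
Obstacle 3 [(1,11) (4,0) (10,7) (6,11)]:
  edge (1,11)–(4,0): clear
  edge (4,0)–(10,7): clear
  edge (10,7)–(6,11): clear
  edge (6,11)–(1,11): clear
  midpoint (33/2,33/2) outside
  → clear
Obstacle 4 [(13,15) (24,17) (23,19) (20,24) (14,24)]:
  edge (13,15)–(24,17): crosses AB
  edge (24,17)–(23,19): clear
  edge (23,19)–(20,24): clear
  edge (20,24)–(14,24): clear
  edge (14,24)–(13,15): crosses AB
  → BLOCKED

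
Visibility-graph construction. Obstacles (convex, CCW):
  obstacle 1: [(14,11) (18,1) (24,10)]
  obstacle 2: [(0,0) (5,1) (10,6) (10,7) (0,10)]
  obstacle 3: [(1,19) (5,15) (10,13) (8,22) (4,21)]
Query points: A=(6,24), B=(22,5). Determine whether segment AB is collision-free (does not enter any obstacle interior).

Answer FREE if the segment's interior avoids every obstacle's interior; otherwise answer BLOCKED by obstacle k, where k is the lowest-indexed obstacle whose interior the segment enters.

Obstacle 1 [(14,11) (18,1) (24,10)]:
  edge (14,11)–(18,1): clear
  edge (18,1)–(24,10): crosses AB
  edge (24,10)–(14,11): crosses AB
  → BLOCKED
Obstacle 2 [(0,0) (5,1) (10,6) (10,7) (0,10)]:
  edge (0,0)–(5,1): clear
  edge (5,1)–(10,6): clear
  edge (10,6)–(10,7): clear
  edge (10,7)–(0,10): clear
  edge (0,10)–(0,0): clear
  midpoint (14,29/2) outside
  → clear
Obstacle 3 [(1,19) (5,15) (10,13) (8,22) (4,21)]:
  edge (1,19)–(5,15): clear
  edge (5,15)–(10,13): clear
  edge (10,13)–(8,22): crosses AB
  edge (8,22)–(4,21): crosses AB
  edge (4,21)–(1,19): clear
  → BLOCKED

BLOCKED by obstacle 1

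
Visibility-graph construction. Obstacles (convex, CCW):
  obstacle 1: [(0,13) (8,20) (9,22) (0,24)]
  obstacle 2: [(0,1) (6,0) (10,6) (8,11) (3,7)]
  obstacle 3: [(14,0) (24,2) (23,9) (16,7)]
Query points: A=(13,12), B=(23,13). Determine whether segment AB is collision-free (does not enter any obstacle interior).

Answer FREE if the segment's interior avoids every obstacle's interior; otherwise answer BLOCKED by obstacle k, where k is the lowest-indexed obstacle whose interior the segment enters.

FREE

Obstacle 1 [(0,13) (8,20) (9,22) (0,24)]:
  edge (0,13)–(8,20): clear
  edge (8,20)–(9,22): clear
  edge (9,22)–(0,24): clear
  edge (0,24)–(0,13): clear
  midpoint (18,25/2) outside
  → clear
Obstacle 2 [(0,1) (6,0) (10,6) (8,11) (3,7)]:
  edge (0,1)–(6,0): clear
  edge (6,0)–(10,6): clear
  edge (10,6)–(8,11): clear
  edge (8,11)–(3,7): clear
  edge (3,7)–(0,1): clear
  midpoint (18,25/2) outside
  → clear
Obstacle 3 [(14,0) (24,2) (23,9) (16,7)]:
  edge (14,0)–(24,2): clear
  edge (24,2)–(23,9): clear
  edge (23,9)–(16,7): clear
  edge (16,7)–(14,0): clear
  midpoint (18,25/2) outside
  → clear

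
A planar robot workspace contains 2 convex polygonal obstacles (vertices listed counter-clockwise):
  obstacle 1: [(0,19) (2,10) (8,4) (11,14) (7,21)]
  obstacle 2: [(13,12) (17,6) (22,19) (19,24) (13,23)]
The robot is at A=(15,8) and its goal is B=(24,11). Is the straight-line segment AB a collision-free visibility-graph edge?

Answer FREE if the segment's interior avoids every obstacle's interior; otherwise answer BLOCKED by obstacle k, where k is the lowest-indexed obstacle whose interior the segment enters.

BLOCKED by obstacle 2

Obstacle 1 [(0,19) (2,10) (8,4) (11,14) (7,21)]:
  edge (0,19)–(2,10): clear
  edge (2,10)–(8,4): clear
  edge (8,4)–(11,14): clear
  edge (11,14)–(7,21): clear
  edge (7,21)–(0,19): clear
  midpoint (39/2,19/2) outside
  → clear
Obstacle 2 [(13,12) (17,6) (22,19) (19,24) (13,23)]:
  edge (13,12)–(17,6): crosses AB
  edge (17,6)–(22,19): crosses AB
  edge (22,19)–(19,24): clear
  edge (19,24)–(13,23): clear
  edge (13,23)–(13,12): clear
  → BLOCKED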